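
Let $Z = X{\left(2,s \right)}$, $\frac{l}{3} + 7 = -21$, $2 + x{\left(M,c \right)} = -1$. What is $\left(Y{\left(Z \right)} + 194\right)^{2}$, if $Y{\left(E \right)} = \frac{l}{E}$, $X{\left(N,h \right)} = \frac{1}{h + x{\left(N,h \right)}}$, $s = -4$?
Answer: $611524$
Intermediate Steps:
$x{\left(M,c \right)} = -3$ ($x{\left(M,c \right)} = -2 - 1 = -3$)
$l = -84$ ($l = -21 + 3 \left(-21\right) = -21 - 63 = -84$)
$X{\left(N,h \right)} = \frac{1}{-3 + h}$ ($X{\left(N,h \right)} = \frac{1}{h - 3} = \frac{1}{-3 + h}$)
$Z = - \frac{1}{7}$ ($Z = \frac{1}{-3 - 4} = \frac{1}{-7} = - \frac{1}{7} \approx -0.14286$)
$Y{\left(E \right)} = - \frac{84}{E}$
$\left(Y{\left(Z \right)} + 194\right)^{2} = \left(- \frac{84}{- \frac{1}{7}} + 194\right)^{2} = \left(\left(-84\right) \left(-7\right) + 194\right)^{2} = \left(588 + 194\right)^{2} = 782^{2} = 611524$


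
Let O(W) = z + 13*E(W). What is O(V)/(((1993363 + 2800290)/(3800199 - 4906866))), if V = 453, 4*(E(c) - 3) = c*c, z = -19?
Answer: -2952362902599/19174612 ≈ -1.5397e+5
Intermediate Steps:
E(c) = 3 + c**2/4 (E(c) = 3 + (c*c)/4 = 3 + c**2/4)
O(W) = 20 + 13*W**2/4 (O(W) = -19 + 13*(3 + W**2/4) = -19 + (39 + 13*W**2/4) = 20 + 13*W**2/4)
O(V)/(((1993363 + 2800290)/(3800199 - 4906866))) = (20 + (13/4)*453**2)/(((1993363 + 2800290)/(3800199 - 4906866))) = (20 + (13/4)*205209)/((4793653/(-1106667))) = (20 + 2667717/4)/((4793653*(-1/1106667))) = 2667797/(4*(-4793653/1106667)) = (2667797/4)*(-1106667/4793653) = -2952362902599/19174612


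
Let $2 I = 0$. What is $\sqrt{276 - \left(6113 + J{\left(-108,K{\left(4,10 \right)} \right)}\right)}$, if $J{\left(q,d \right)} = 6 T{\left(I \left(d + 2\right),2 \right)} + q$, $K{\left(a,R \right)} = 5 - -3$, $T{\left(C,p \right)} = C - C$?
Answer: $i \sqrt{5729} \approx 75.69 i$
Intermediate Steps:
$I = 0$ ($I = \frac{1}{2} \cdot 0 = 0$)
$T{\left(C,p \right)} = 0$
$K{\left(a,R \right)} = 8$ ($K{\left(a,R \right)} = 5 + 3 = 8$)
$J{\left(q,d \right)} = q$ ($J{\left(q,d \right)} = 6 \cdot 0 + q = 0 + q = q$)
$\sqrt{276 - \left(6113 + J{\left(-108,K{\left(4,10 \right)} \right)}\right)} = \sqrt{276 - 6005} = \sqrt{-5729} = i \sqrt{5729}$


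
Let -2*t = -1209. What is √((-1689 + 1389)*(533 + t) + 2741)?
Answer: I*√338509 ≈ 581.82*I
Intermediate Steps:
t = 1209/2 (t = -½*(-1209) = 1209/2 ≈ 604.50)
√((-1689 + 1389)*(533 + t) + 2741) = √((-1689 + 1389)*(533 + 1209/2) + 2741) = √(-300*2275/2 + 2741) = √(-341250 + 2741) = √(-338509) = I*√338509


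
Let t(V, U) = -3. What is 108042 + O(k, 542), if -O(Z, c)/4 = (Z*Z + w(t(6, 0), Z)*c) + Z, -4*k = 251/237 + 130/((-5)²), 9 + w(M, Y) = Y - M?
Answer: 698960756051/5616900 ≈ 1.2444e+5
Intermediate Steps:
w(M, Y) = -9 + Y - M (w(M, Y) = -9 + (Y - M) = -9 + Y - M)
k = -7417/4740 (k = -(251/237 + 130/((-5)²))/4 = -(251*(1/237) + 130/25)/4 = -(251/237 + 130*(1/25))/4 = -(251/237 + 26/5)/4 = -¼*7417/1185 = -7417/4740 ≈ -1.5648)
O(Z, c) = -4*Z - 4*Z² - 4*c*(-6 + Z) (O(Z, c) = -4*((Z*Z + (-9 + Z - 1*(-3))*c) + Z) = -4*((Z² + (-9 + Z + 3)*c) + Z) = -4*((Z² + (-6 + Z)*c) + Z) = -4*((Z² + c*(-6 + Z)) + Z) = -4*(Z + Z² + c*(-6 + Z)) = -4*Z - 4*Z² - 4*c*(-6 + Z))
108042 + O(k, 542) = 108042 + (-4*(-7417/4740) - 4*(-7417/4740)² - 4*542*(-6 - 7417/4740)) = 108042 + (7417/1185 - 4*55011889/22467600 - 4*542*(-35857/4740)) = 108042 + (7417/1185 - 55011889/5616900 + 19434494/1185) = 108042 + 92099646251/5616900 = 698960756051/5616900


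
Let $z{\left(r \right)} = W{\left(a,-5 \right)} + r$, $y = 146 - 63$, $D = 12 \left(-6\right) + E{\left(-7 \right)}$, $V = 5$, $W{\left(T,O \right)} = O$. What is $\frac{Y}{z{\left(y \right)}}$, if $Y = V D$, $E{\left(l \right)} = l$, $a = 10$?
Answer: $- \frac{395}{78} \approx -5.0641$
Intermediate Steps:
$D = -79$ ($D = 12 \left(-6\right) - 7 = -72 - 7 = -79$)
$y = 83$
$z{\left(r \right)} = -5 + r$
$Y = -395$ ($Y = 5 \left(-79\right) = -395$)
$\frac{Y}{z{\left(y \right)}} = - \frac{395}{-5 + 83} = - \frac{395}{78}$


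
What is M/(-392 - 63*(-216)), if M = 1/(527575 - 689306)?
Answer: -1/2137436896 ≈ -4.6785e-10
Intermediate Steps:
M = -1/161731 (M = 1/(-161731) = -1/161731 ≈ -6.1831e-6)
M/(-392 - 63*(-216)) = -1/(161731*(-392 - 63*(-216))) = -1/(161731*(-392 + 13608)) = -1/161731/13216 = -1/161731*1/13216 = -1/2137436896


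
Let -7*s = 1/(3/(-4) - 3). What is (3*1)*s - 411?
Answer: -14381/35 ≈ -410.89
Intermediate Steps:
s = 4/105 (s = -1/(7*(3/(-4) - 3)) = -1/(7*(3*(-1/4) - 3)) = -1/(7*(-3/4 - 3)) = -1/(7*(-15/4)) = -1/7*(-4/15) = 4/105 ≈ 0.038095)
(3*1)*s - 411 = (3*1)*(4/105) - 411 = 3*(4/105) - 411 = 4/35 - 411 = -14381/35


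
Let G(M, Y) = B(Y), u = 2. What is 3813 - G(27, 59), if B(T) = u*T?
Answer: 3695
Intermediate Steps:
B(T) = 2*T
G(M, Y) = 2*Y
3813 - G(27, 59) = 3813 - 2*59 = 3813 - 1*118 = 3813 - 118 = 3695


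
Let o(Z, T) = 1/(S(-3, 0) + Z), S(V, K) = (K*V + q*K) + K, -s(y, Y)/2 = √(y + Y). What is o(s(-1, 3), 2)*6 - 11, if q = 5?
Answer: -11 - 3*√2/2 ≈ -13.121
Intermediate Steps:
s(y, Y) = -2*√(Y + y) (s(y, Y) = -2*√(y + Y) = -2*√(Y + y))
S(V, K) = 6*K + K*V (S(V, K) = (K*V + 5*K) + K = (5*K + K*V) + K = 6*K + K*V)
o(Z, T) = 1/Z (o(Z, T) = 1/(0*(6 - 3) + Z) = 1/(0*3 + Z) = 1/(0 + Z) = 1/Z)
o(s(-1, 3), 2)*6 - 11 = 6/(-2*√(3 - 1)) - 11 = 6/(-2*√2) - 11 = -√2/4*6 - 11 = -3*√2/2 - 11 = -11 - 3*√2/2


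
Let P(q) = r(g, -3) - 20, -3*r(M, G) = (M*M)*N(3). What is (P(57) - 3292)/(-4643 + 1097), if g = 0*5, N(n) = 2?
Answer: 184/197 ≈ 0.93401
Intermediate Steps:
g = 0
r(M, G) = -2*M²/3 (r(M, G) = -M*M*2/3 = -M²*2/3 = -2*M²/3)
P(q) = -20 (P(q) = -⅔*0² - 20 = -⅔*0 - 20 = 0 - 20 = -20)
(P(57) - 3292)/(-4643 + 1097) = (-20 - 3292)/(-4643 + 1097) = -3312/(-3546) = -3312*(-1/3546) = 184/197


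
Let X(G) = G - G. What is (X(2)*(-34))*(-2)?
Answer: 0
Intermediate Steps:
X(G) = 0
(X(2)*(-34))*(-2) = (0*(-34))*(-2) = 0*(-2) = 0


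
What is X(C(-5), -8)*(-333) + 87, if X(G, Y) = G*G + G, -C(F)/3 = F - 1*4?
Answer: -251661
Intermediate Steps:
C(F) = 12 - 3*F (C(F) = -3*(F - 1*4) = -3*(F - 4) = -3*(-4 + F) = 12 - 3*F)
X(G, Y) = G + G² (X(G, Y) = G² + G = G + G²)
X(C(-5), -8)*(-333) + 87 = ((12 - 3*(-5))*(1 + (12 - 3*(-5))))*(-333) + 87 = ((12 + 15)*(1 + (12 + 15)))*(-333) + 87 = (27*(1 + 27))*(-333) + 87 = (27*28)*(-333) + 87 = 756*(-333) + 87 = -251748 + 87 = -251661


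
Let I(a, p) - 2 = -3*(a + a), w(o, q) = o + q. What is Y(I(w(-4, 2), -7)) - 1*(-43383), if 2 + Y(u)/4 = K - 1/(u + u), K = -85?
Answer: 301244/7 ≈ 43035.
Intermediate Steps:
I(a, p) = 2 - 6*a (I(a, p) = 2 - 3*(a + a) = 2 - 6*a)
Y(u) = -348 - 2/u (Y(u) = -8 + 4*(-85 - 1/(u + u)) = -8 + 4*(-85 - 1/(2*u)) = -8 + (-340 - 2/u) = -348 - 2/u)
Y(I(w(-4, 2), -7)) - 1*(-43383) = (-348 - 2/(2 - 6*(-4 + 2))) - 1*(-43383) = (-348 - 2/(2 - 6*(-2))) + 43383 = (-348 - 2/(2 + 12)) + 43383 = (-348 - 2/14) + 43383 = (-348 - 2*1/14) + 43383 = (-348 - 1/7) + 43383 = -2437/7 + 43383 = 301244/7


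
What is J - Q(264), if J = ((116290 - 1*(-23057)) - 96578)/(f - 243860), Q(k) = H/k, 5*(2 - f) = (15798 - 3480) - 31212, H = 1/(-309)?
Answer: -1453618277/8160292008 ≈ -0.17813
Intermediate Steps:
H = -1/309 ≈ -0.0032362
f = 18904/5 (f = 2 - ((15798 - 3480) - 31212)/5 = 2 - (12318 - 31212)/5 = 2 - ⅕*(-18894) = 2 + 18894/5 = 18904/5 ≈ 3780.8)
Q(k) = -1/(309*k)
J = -213845/1200396 (J = ((116290 - 1*(-23057)) - 96578)/(18904/5 - 243860) = ((116290 + 23057) - 96578)/(-1200396/5) = (139347 - 96578)*(-5/1200396) = 42769*(-5/1200396) = -213845/1200396 ≈ -0.17815)
J - Q(264) = -213845/1200396 - (-1)/(309*264) = -213845/1200396 - 1*(-1/81576) = -213845/1200396 + 1/81576 = -1453618277/8160292008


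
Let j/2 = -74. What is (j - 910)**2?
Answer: 1119364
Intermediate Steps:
j = -148 (j = 2*(-74) = -148)
(j - 910)**2 = (-148 - 910)**2 = (-1058)**2 = 1119364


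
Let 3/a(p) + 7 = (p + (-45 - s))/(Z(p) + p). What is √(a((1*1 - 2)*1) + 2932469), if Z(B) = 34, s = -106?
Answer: 10*√10586211/19 ≈ 1712.4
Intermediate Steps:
a(p) = 3/(-7 + (61 + p)/(34 + p)) (a(p) = 3/(-7 + (p + (-45 - 1*(-106)))/(34 + p)) = 3/(-7 + (p + (-45 + 106))/(34 + p)) = 3/(-7 + (p + 61)/(34 + p)) = 3/(-7 + (61 + p)/(34 + p)))
√(a((1*1 - 2)*1) + 2932469) = √((-34 - (1*1 - 2))/(59 + 2*((1*1 - 2)*1)) + 2932469) = √((-34 - (1 - 2))/(59 + 2*((1 - 2)*1)) + 2932469) = √((-34 - (-1))/(59 + 2*(-1*1)) + 2932469) = √((-34 - 1*(-1))/(59 + 2*(-1)) + 2932469) = √((-34 + 1)/(59 - 2) + 2932469) = √(-33/57 + 2932469) = √((1/57)*(-33) + 2932469) = √(-11/19 + 2932469) = √(55716900/19) = 10*√10586211/19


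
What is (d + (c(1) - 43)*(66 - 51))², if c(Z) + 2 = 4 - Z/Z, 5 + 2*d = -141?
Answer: 494209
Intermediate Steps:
d = -73 (d = -5/2 + (½)*(-141) = -5/2 - 141/2 = -73)
c(Z) = 1 (c(Z) = -2 + (4 - Z/Z) = -2 + (4 - 1*1) = -2 + (4 - 1) = -2 + 3 = 1)
(d + (c(1) - 43)*(66 - 51))² = (-73 + (1 - 43)*(66 - 51))² = (-73 - 42*15)² = (-73 - 630)² = (-703)² = 494209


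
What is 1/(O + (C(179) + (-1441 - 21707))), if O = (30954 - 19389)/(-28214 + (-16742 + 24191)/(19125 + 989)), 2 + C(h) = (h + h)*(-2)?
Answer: -567488947/13543923827512 ≈ -4.1900e-5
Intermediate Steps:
C(h) = -2 - 4*h (C(h) = -2 + (h + h)*(-2) = -2 + (2*h)*(-2) = -2 - 4*h)
O = -232618410/567488947 (O = 11565/(-28214 + 7449/20114) = 11565/(-567488947/20114) = 11565*(-20114/567488947) = -232618410/567488947 ≈ -0.40991)
1/(O + (C(179) + (-1441 - 21707))) = 1/(-232618410/567488947 + ((-2 - 4*179) + (-1441 - 21707))) = 1/(-232618410/567488947 + ((-2 - 716) - 23148)) = 1/(-232618410/567488947 + (-718 - 23148)) = 1/(-232618410/567488947 - 23866) = 1/(-13543923827512/567488947) = -567488947/13543923827512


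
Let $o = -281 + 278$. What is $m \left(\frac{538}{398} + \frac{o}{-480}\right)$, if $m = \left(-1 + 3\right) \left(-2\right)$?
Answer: $- \frac{43239}{7960} \approx -5.432$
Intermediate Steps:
$o = -3$
$m = -4$ ($m = 2 \left(-2\right) = -4$)
$m \left(\frac{538}{398} + \frac{o}{-480}\right) = - 4 \left(\frac{538}{398} - \frac{3}{-480}\right) = - 4 \left(538 \cdot \frac{1}{398} - - \frac{1}{160}\right) = - 4 \left(\frac{269}{199} + \frac{1}{160}\right) = \left(-4\right) \frac{43239}{31840} = - \frac{43239}{7960}$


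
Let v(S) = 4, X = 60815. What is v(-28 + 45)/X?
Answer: 4/60815 ≈ 6.5773e-5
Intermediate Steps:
v(-28 + 45)/X = 4/60815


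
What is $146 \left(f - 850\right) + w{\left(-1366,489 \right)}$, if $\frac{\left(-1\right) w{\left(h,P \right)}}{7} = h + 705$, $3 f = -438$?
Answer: $-140789$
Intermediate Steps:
$f = -146$ ($f = \frac{1}{3} \left(-438\right) = -146$)
$w{\left(h,P \right)} = -4935 - 7 h$ ($w{\left(h,P \right)} = - 7 \left(h + 705\right) = - 7 \left(705 + h\right) = -4935 - 7 h$)
$146 \left(f - 850\right) + w{\left(-1366,489 \right)} = 146 \left(-146 - 850\right) - -4627 = 146 \left(-996\right) + \left(-4935 + 9562\right) = -145416 + 4627 = -140789$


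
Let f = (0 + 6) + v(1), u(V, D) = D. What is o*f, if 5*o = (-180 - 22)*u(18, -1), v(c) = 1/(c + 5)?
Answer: 3737/15 ≈ 249.13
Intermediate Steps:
v(c) = 1/(5 + c)
f = 37/6 (f = (0 + 6) + 1/(5 + 1) = 6 + 1/6 = 6 + ⅙ = 37/6 ≈ 6.1667)
o = 202/5 (o = ((-180 - 22)*(-1))/5 = (-202*(-1))/5 = (⅕)*202 = 202/5 ≈ 40.400)
o*f = (202/5)*(37/6) = 3737/15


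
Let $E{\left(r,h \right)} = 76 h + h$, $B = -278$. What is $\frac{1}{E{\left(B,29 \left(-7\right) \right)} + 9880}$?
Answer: $- \frac{1}{5751} \approx -0.00017388$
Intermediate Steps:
$E{\left(r,h \right)} = 77 h$
$\frac{1}{E{\left(B,29 \left(-7\right) \right)} + 9880} = \frac{1}{77 \cdot 29 \left(-7\right) + 9880} = \frac{1}{77 \left(-203\right) + 9880} = \frac{1}{-15631 + 9880} = \frac{1}{-5751} = - \frac{1}{5751}$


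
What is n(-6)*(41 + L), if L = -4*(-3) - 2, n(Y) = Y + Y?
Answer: -612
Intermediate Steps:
n(Y) = 2*Y
L = 10 (L = 12 - 2 = 10)
n(-6)*(41 + L) = (2*(-6))*(41 + 10) = -12*51 = -612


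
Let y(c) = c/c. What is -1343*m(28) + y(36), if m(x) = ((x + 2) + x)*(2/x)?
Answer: -38940/7 ≈ -5562.9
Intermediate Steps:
y(c) = 1
m(x) = 2*(2 + 2*x)/x (m(x) = ((2 + x) + x)*(2/x) = (2 + 2*x)*(2/x) = 2*(2 + 2*x)/x)
-1343*m(28) + y(36) = -1343*(4 + 4/28) + 1 = -1343*(4 + 4*(1/28)) + 1 = -1343*(4 + ⅐) + 1 = -1343*29/7 + 1 = -38947/7 + 1 = -38940/7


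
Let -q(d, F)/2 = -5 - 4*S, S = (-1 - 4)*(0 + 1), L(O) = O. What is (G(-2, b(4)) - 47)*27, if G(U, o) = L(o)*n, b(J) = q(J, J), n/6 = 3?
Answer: -15849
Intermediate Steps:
n = 18 (n = 6*3 = 18)
S = -5 (S = -5*1 = -5)
q(d, F) = -30 (q(d, F) = -2*(-5 - 4*(-5)) = -2*(-5 + 20) = -2*15 = -30)
b(J) = -30
G(U, o) = 18*o (G(U, o) = o*18 = 18*o)
(G(-2, b(4)) - 47)*27 = (18*(-30) - 47)*27 = (-540 - 47)*27 = -587*27 = -15849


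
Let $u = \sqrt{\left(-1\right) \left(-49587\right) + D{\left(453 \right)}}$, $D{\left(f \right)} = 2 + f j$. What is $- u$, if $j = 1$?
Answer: $- \sqrt{50042} \approx -223.7$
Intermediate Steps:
$D{\left(f \right)} = 2 + f$ ($D{\left(f \right)} = 2 + f 1 = 2 + f$)
$u = \sqrt{50042}$ ($u = \sqrt{\left(-1\right) \left(-49587\right) + \left(2 + 453\right)} = \sqrt{49587 + 455} = \sqrt{50042} \approx 223.7$)
$- u = - \sqrt{50042}$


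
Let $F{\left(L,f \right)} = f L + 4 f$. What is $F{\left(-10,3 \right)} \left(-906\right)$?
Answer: $16308$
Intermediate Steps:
$F{\left(L,f \right)} = 4 f + L f$ ($F{\left(L,f \right)} = L f + 4 f = 4 f + L f$)
$F{\left(-10,3 \right)} \left(-906\right) = 3 \left(4 - 10\right) \left(-906\right) = 3 \left(-6\right) \left(-906\right) = \left(-18\right) \left(-906\right) = 16308$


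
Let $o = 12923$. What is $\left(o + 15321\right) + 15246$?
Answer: $43490$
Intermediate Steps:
$\left(o + 15321\right) + 15246 = \left(12923 + 15321\right) + 15246 = 28244 + 15246 = 43490$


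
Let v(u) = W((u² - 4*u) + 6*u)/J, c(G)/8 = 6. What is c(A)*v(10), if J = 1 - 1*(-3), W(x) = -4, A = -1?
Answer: -48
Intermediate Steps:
c(G) = 48 (c(G) = 8*6 = 48)
J = 4 (J = 1 + 3 = 4)
v(u) = -1 (v(u) = -4/4 = -4*¼ = -1)
c(A)*v(10) = 48*(-1) = -48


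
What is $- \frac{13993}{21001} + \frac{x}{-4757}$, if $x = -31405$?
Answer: $\frac{592971704}{99901757} \approx 5.9355$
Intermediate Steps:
$- \frac{13993}{21001} + \frac{x}{-4757} = - \frac{13993}{21001} - \frac{31405}{-4757} = \left(-13993\right) \frac{1}{21001} - - \frac{31405}{4757} = - \frac{13993}{21001} + \frac{31405}{4757} = \frac{592971704}{99901757}$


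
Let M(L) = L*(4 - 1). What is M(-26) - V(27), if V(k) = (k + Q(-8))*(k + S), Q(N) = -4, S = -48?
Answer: 405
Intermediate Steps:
M(L) = 3*L (M(L) = L*3 = 3*L)
V(k) = (-48 + k)*(-4 + k) (V(k) = (k - 4)*(k - 48) = (-4 + k)*(-48 + k) = (-48 + k)*(-4 + k))
M(-26) - V(27) = 3*(-26) - (192 + 27**2 - 52*27) = -78 - (192 + 729 - 1404) = -78 - 1*(-483) = -78 + 483 = 405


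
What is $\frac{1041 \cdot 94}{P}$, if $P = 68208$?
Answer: $\frac{16309}{11368} \approx 1.4346$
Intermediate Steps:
$\frac{1041 \cdot 94}{P} = \frac{1041 \cdot 94}{68208} = 97854 \cdot \frac{1}{68208} = \frac{16309}{11368}$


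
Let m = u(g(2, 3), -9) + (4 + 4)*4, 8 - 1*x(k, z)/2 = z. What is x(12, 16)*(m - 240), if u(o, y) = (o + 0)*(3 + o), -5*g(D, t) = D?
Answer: 83616/25 ≈ 3344.6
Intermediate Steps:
g(D, t) = -D/5
u(o, y) = o*(3 + o)
x(k, z) = 16 - 2*z
m = 774/25 (m = (-⅕*2)*(3 - ⅕*2) + (4 + 4)*4 = -2*(3 - ⅖)/5 + 8*4 = -⅖*13/5 + 32 = -26/25 + 32 = 774/25 ≈ 30.960)
x(12, 16)*(m - 240) = (16 - 2*16)*(774/25 - 240) = (16 - 32)*(-5226/25) = -16*(-5226/25) = 83616/25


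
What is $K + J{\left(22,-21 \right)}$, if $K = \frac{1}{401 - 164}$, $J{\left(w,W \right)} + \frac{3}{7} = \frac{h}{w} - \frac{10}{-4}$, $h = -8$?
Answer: $\frac{62485}{36498} \approx 1.712$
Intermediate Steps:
$J{\left(w,W \right)} = \frac{29}{14} - \frac{8}{w}$ ($J{\left(w,W \right)} = - \frac{3}{7} - \left(- \frac{5}{2} + \frac{8}{w}\right) = - \frac{3}{7} + \left(- \frac{8}{w} + \frac{5}{2}\right) = - \frac{3}{7} + \left(\frac{5}{2} - \frac{8}{w}\right) = \frac{29}{14} - \frac{8}{w}$)
$K = \frac{1}{237} \approx 0.0042194$
$K + J{\left(22,-21 \right)} = \frac{1}{237} + \left(\frac{29}{14} - \frac{8}{22}\right) = \frac{1}{237} + \left(\frac{29}{14} - \frac{4}{11}\right) = \frac{1}{237} + \frac{263}{154} = \frac{62485}{36498}$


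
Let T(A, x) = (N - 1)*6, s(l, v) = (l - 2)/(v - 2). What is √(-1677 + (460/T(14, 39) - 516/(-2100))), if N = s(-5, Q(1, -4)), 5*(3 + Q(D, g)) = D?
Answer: 2*I*√55935726/385 ≈ 38.852*I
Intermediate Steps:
Q(D, g) = -3 + D/5
s(l, v) = (-2 + l)/(-2 + v)
N = 35/24 (N = (-2 - 5)/(-2 + (-3 + (⅕)*1)) = -7/(-2 + (-3 + ⅕)) = -7/(-2 - 14/5) = -7/(-24/5) = -5/24*(-7) = 35/24 ≈ 1.4583)
T(A, x) = 11/4 (T(A, x) = (35/24 - 1)*6 = (11/24)*6 = 11/4)
√(-1677 + (460/T(14, 39) - 516/(-2100))) = √(-1677 + (460/(11/4) - 516/(-2100))) = √(-1677 + (460*(4/11) - 516*(-1/2100))) = √(-1677 + (1840/11 + 43/175)) = √(-1677 + 322473/1925) = √(-2905752/1925) = 2*I*√55935726/385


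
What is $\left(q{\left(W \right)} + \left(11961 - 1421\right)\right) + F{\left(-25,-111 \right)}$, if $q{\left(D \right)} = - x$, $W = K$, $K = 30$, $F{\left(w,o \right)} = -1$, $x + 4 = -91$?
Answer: $10634$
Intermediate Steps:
$x = -95$ ($x = -4 - 91 = -95$)
$W = 30$
$q{\left(D \right)} = 95$ ($q{\left(D \right)} = \left(-1\right) \left(-95\right) = 95$)
$\left(q{\left(W \right)} + \left(11961 - 1421\right)\right) + F{\left(-25,-111 \right)} = \left(95 + \left(11961 - 1421\right)\right) - 1 = \left(95 + 10540\right) - 1 = 10635 - 1 = 10634$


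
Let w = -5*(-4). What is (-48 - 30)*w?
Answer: -1560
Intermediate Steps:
w = 20
(-48 - 30)*w = (-48 - 30)*20 = -78*20 = -1560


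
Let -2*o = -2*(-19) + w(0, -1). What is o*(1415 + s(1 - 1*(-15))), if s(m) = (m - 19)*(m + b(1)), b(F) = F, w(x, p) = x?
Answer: -25916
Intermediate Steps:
s(m) = (1 + m)*(-19 + m) (s(m) = (m - 19)*(m + 1) = (-19 + m)*(1 + m) = (1 + m)*(-19 + m))
o = -19 (o = -(-2*(-19) + 0)/2 = -(38 + 0)/2 = -1/2*38 = -19)
o*(1415 + s(1 - 1*(-15))) = -19*(1415 + (-19 + (1 - 1*(-15))**2 - 18*(1 - 1*(-15)))) = -19*(1415 + (-19 + (1 + 15)**2 - 18*(1 + 15))) = -19*(1415 + (-19 + 16**2 - 18*16)) = -19*(1415 + (-19 + 256 - 288)) = -19*(1415 - 51) = -19*1364 = -25916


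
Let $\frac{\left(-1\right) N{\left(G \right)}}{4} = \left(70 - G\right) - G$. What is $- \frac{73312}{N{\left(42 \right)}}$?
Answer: $- \frac{9164}{7} \approx -1309.1$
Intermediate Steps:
$N{\left(G \right)} = -280 + 8 G$ ($N{\left(G \right)} = - 4 \left(\left(70 - G\right) - G\right) = - 4 \left(70 - 2 G\right) = -280 + 8 G$)
$- \frac{73312}{N{\left(42 \right)}} = - \frac{73312}{-280 + 8 \cdot 42} = - \frac{73312}{-280 + 336} = - \frac{73312}{56} = \left(-73312\right) \frac{1}{56} = - \frac{9164}{7}$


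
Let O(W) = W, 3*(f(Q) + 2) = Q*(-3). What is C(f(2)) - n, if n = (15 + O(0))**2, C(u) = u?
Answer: -229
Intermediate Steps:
f(Q) = -2 - Q (f(Q) = -2 + (Q*(-3))/3 = -2 + (-3*Q)/3 = -2 - Q)
n = 225 (n = (15 + 0)**2 = 15**2 = 225)
C(f(2)) - n = (-2 - 1*2) - 1*225 = (-2 - 2) - 225 = -4 - 225 = -229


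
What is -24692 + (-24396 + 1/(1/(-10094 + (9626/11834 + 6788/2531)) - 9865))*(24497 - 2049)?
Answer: -408215565125174054336036/745373072076331 ≈ -5.4767e+8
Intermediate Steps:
-24692 + (-24396 + 1/(1/(-10094 + (9626/11834 + 6788/2531)) - 9865))*(24497 - 2049) = -24692 + (-24396 + 1/(1/(-10094 + (9626*(1/11834) + 6788*(1/2531))) - 9865))*22448 = -24692 + (-24396 + 1/(1/(-10094 + (4813/5917 + 6788/2531)) - 9865))*22448 = -24692 + (-24396 + 1/(1/(-10094 + 52346299/14975927) - 9865))*22448 = -24692 + (-24396 + 1/(1/(-151114660839/14975927) - 9865))*22448 = -24692 + (-24396 + 1/(-14975927/151114660839 - 9865))*22448 = -24692 + (-24396 + 1/(-1490746144152662/151114660839))*22448 = -24692 + (-24396 - 151114660839/1490746144152662)*22448 = -24692 - 36368243083863002991/1490746144152662*22448 = -24692 - 408197160373278345570984/745373072076331 = -408215565125174054336036/745373072076331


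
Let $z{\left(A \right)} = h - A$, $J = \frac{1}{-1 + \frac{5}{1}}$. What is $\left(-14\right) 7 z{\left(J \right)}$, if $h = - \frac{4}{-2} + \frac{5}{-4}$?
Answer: $-49$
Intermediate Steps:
$J = \frac{1}{4}$ ($J = \frac{1}{-1 + 5 \cdot 1} = \frac{1}{-1 + 5} = \frac{1}{4} \approx 0.25$)
$h = \frac{3}{4}$ ($h = \left(-4\right) \left(- \frac{1}{2}\right) + 5 \left(- \frac{1}{4}\right) = 2 - \frac{5}{4} = \frac{3}{4} \approx 0.75$)
$z{\left(A \right)} = \frac{3}{4} - A$
$\left(-14\right) 7 z{\left(J \right)} = \left(-14\right) 7 \left(\frac{3}{4} - \frac{1}{4}\right) = - 98 \left(\frac{3}{4} - \frac{1}{4}\right) = \left(-98\right) \frac{1}{2} = -49$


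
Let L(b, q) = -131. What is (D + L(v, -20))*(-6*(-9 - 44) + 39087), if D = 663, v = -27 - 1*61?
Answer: 20963460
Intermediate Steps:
v = -88 (v = -27 - 61 = -88)
(D + L(v, -20))*(-6*(-9 - 44) + 39087) = (663 - 131)*(-6*(-9 - 44) + 39087) = 532*(-6*(-53) + 39087) = 532*(318 + 39087) = 532*39405 = 20963460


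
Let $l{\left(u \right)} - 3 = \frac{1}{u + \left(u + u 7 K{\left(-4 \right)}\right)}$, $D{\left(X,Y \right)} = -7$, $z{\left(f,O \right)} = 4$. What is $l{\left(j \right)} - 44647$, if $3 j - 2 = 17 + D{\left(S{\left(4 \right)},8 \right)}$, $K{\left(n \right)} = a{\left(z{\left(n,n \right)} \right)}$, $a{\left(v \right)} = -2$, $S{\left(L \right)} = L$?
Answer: $- \frac{2142913}{48} \approx -44644.0$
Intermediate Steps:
$K{\left(n \right)} = -2$
$j = 4$ ($j = \frac{2}{3} + \frac{17 - 7}{3} = \frac{2}{3} + \frac{1}{3} \cdot 10 = \frac{2}{3} + \frac{10}{3} = 4$)
$l{\left(u \right)} = 3 - \frac{1}{12 u}$ ($l{\left(u \right)} = 3 + \frac{1}{u + \left(u + u 7 \left(-2\right)\right)} = 3 + \frac{1}{u + \left(u + 7 u \left(-2\right)\right)} = 3 + \frac{1}{u + \left(u - 14 u\right)} = 3 + \frac{1}{u - 13 u} = 3 + \frac{1}{\left(-12\right) u} = 3 - \frac{1}{12 u}$)
$l{\left(j \right)} - 44647 = \left(3 - \frac{1}{12 \cdot 4}\right) - 44647 = \left(3 - \frac{1}{48}\right) - 44647 = \frac{143}{48} - 44647 = - \frac{2142913}{48}$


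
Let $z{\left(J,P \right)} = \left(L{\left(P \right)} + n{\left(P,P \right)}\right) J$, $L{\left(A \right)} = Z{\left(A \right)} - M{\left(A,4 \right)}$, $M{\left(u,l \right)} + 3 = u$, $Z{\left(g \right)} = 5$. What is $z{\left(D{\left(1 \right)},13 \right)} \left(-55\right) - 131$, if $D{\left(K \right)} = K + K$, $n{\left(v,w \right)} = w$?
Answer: $-1011$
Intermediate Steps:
$M{\left(u,l \right)} = -3 + u$
$L{\left(A \right)} = 8 - A$ ($L{\left(A \right)} = 5 - \left(-3 + A\right) = 8 - A$)
$D{\left(K \right)} = 2 K$
$z{\left(J,P \right)} = 8 J$ ($z{\left(J,P \right)} = \left(\left(8 - P\right) + P\right) J = 8 J$)
$z{\left(D{\left(1 \right)},13 \right)} \left(-55\right) - 131 = 8 \cdot 2 \cdot 1 \left(-55\right) - 131 = 8 \cdot 2 \left(-55\right) - 131 = 16 \left(-55\right) - 131 = -880 - 131 = -1011$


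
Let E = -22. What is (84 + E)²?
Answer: 3844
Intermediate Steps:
(84 + E)² = (84 - 22)² = 62² = 3844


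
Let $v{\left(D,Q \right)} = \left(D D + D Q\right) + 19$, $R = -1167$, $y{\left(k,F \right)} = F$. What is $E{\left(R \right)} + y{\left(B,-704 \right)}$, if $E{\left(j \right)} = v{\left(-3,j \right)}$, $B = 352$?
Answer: $2825$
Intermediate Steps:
$v{\left(D,Q \right)} = 19 + D^{2} + D Q$ ($v{\left(D,Q \right)} = \left(D^{2} + D Q\right) + 19 = 19 + D^{2} + D Q$)
$E{\left(j \right)} = 28 - 3 j$ ($E{\left(j \right)} = 19 + \left(-3\right)^{2} - 3 j = 19 + 9 - 3 j = 28 - 3 j$)
$E{\left(R \right)} + y{\left(B,-704 \right)} = \left(28 - -3501\right) - 704 = \left(28 + 3501\right) - 704 = 3529 - 704 = 2825$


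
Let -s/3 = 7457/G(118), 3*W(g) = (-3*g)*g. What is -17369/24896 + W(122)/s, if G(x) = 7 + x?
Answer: 45930446101/556948416 ≈ 82.468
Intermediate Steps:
W(g) = -g² (W(g) = ((-3*g)*g)/3 = (-3*g²)/3 = -g²)
s = -22371/125 (s = -22371/(7 + 118) = -22371/125 ≈ -178.97)
-17369/24896 + W(122)/s = -17369/24896 + (-1*122²)/(-22371/125) = -17369*1/24896 - 1*14884*(-125/22371) = -17369/24896 - 14884*(-125/22371) = -17369/24896 + 1860500/22371 = 45930446101/556948416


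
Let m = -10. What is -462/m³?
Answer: 231/500 ≈ 0.46200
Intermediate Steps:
-462/m³ = -462/((-10)³) = -462/(-1000) = -462*(-1/1000) = 231/500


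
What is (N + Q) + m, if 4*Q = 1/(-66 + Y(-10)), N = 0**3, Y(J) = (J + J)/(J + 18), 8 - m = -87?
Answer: 26029/274 ≈ 94.996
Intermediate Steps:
m = 95 (m = 8 - 1*(-87) = 8 + 87 = 95)
Y(J) = 2*J/(18 + J) (Y(J) = (2*J)/(18 + J) = 2*J/(18 + J))
N = 0
Q = -1/274 (Q = 1/(4*(-66 + 2*(-10)/(18 - 10))) = 1/(4*(-66 + 2*(-10)/8)) = 1/(4*(-66 + 2*(-10)*(1/8))) = 1/(4*(-66 - 5/2)) = 1/(4*(-137/2)) = (1/4)*(-2/137) = -1/274 ≈ -0.0036496)
(N + Q) + m = (0 - 1/274) + 95 = -1/274 + 95 = 26029/274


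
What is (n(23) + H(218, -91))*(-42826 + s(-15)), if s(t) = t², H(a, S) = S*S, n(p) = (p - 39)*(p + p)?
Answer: -321424545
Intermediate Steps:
n(p) = 2*p*(-39 + p) (n(p) = (-39 + p)*(2*p) = 2*p*(-39 + p))
H(a, S) = S²
(n(23) + H(218, -91))*(-42826 + s(-15)) = (2*23*(-39 + 23) + (-91)²)*(-42826 + (-15)²) = (2*23*(-16) + 8281)*(-42826 + 225) = (-736 + 8281)*(-42601) = 7545*(-42601) = -321424545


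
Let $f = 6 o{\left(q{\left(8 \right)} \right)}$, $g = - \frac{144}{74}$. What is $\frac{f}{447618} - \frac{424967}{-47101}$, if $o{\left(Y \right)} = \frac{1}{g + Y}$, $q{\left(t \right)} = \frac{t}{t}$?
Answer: $\frac{1109631715798}{122985656605} \approx 9.0224$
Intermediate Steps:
$g = - \frac{72}{37}$ ($g = \left(-144\right) \frac{1}{74} = - \frac{72}{37} \approx -1.9459$)
$q{\left(t \right)} = 1$
$o{\left(Y \right)} = \frac{1}{- \frac{72}{37} + Y}$
$f = - \frac{222}{35}$ ($f = 6 \frac{37}{-72 + 37 \cdot 1} = 6 \frac{37}{-72 + 37} = 6 \frac{37}{-35} = 6 \cdot 37 \left(- \frac{1}{35}\right) = 6 \left(- \frac{37}{35}\right) = - \frac{222}{35} \approx -6.3429$)
$\frac{f}{447618} - \frac{424967}{-47101} = - \frac{222}{35 \cdot 447618} - \frac{424967}{-47101} = \left(- \frac{222}{35}\right) \frac{1}{447618} - - \frac{424967}{47101} = - \frac{37}{2611105} + \frac{424967}{47101} = \frac{1109631715798}{122985656605}$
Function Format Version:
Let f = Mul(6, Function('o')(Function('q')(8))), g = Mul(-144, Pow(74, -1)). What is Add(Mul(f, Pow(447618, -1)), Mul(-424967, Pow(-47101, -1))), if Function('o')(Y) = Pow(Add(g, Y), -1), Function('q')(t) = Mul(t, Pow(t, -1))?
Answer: Rational(1109631715798, 122985656605) ≈ 9.0224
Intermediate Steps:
g = Rational(-72, 37) (g = Mul(-144, Rational(1, 74)) = Rational(-72, 37) ≈ -1.9459)
Function('q')(t) = 1
Function('o')(Y) = Pow(Add(Rational(-72, 37), Y), -1)
f = Rational(-222, 35) (f = Mul(6, Mul(37, Pow(Add(-72, Mul(37, 1)), -1))) = Mul(6, Mul(37, Pow(Add(-72, 37), -1))) = Mul(6, Mul(37, Pow(-35, -1))) = Mul(6, Mul(37, Rational(-1, 35))) = Mul(6, Rational(-37, 35)) = Rational(-222, 35) ≈ -6.3429)
Add(Mul(f, Pow(447618, -1)), Mul(-424967, Pow(-47101, -1))) = Add(Mul(Rational(-222, 35), Pow(447618, -1)), Mul(-424967, Pow(-47101, -1))) = Add(Mul(Rational(-222, 35), Rational(1, 447618)), Mul(-424967, Rational(-1, 47101))) = Add(Rational(-37, 2611105), Rational(424967, 47101)) = Rational(1109631715798, 122985656605)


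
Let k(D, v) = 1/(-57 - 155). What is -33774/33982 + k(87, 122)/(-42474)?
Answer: -11696828605/11768865816 ≈ -0.99388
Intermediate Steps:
k(D, v) = -1/212 (k(D, v) = 1/(-212) = -1/212)
-33774/33982 + k(87, 122)/(-42474) = -33774/33982 - 1/212/(-42474) = -33774*1/33982 - 1/212*(-1/42474) = -1299/1307 + 1/9004488 = -11696828605/11768865816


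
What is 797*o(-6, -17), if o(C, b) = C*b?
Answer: 81294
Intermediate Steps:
797*o(-6, -17) = 797*(-6*(-17)) = 797*102 = 81294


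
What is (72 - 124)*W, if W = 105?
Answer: -5460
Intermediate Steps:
(72 - 124)*W = (72 - 124)*105 = -52*105 = -5460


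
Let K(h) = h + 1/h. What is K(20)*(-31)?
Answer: -12431/20 ≈ -621.55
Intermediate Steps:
K(20)*(-31) = (20 + 1/20)*(-31) = (401/20)*(-31) = -12431/20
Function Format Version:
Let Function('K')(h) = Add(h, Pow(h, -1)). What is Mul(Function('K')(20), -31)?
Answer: Rational(-12431, 20) ≈ -621.55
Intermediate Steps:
Mul(Function('K')(20), -31) = Mul(Add(20, Pow(20, -1)), -31) = Mul(Add(20, Rational(1, 20)), -31) = Mul(Rational(401, 20), -31) = Rational(-12431, 20)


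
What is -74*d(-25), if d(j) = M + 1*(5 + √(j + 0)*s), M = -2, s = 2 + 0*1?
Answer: -222 - 740*I ≈ -222.0 - 740.0*I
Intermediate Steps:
s = 2 (s = 2 + 0 = 2)
d(j) = 3 + 2*√j (d(j) = -2 + 1*(5 + √(j + 0)*2) = -2 + 1*(5 + √j*2) = -2 + 1*(5 + 2*√j) = -2 + (5 + 2*√j) = 3 + 2*√j)
-74*d(-25) = -74*(3 + 2*√(-25)) = -74*(3 + 2*(5*I)) = -74*(3 + 10*I) = -222 - 740*I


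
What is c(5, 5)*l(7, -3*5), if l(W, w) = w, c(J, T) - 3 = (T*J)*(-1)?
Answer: 330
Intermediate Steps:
c(J, T) = 3 - J*T (c(J, T) = 3 + (T*J)*(-1) = 3 + (J*T)*(-1) = 3 - J*T)
c(5, 5)*l(7, -3*5) = (3 - 1*5*5)*(-3*5) = (3 - 25)*(-15) = -22*(-15) = 330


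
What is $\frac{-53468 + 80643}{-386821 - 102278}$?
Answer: $- \frac{27175}{489099} \approx -0.055561$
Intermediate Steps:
$\frac{-53468 + 80643}{-386821 - 102278} = \frac{27175}{-489099} = 27175 \left(- \frac{1}{489099}\right) = - \frac{27175}{489099}$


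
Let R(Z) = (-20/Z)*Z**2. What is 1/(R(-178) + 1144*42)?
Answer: 1/51608 ≈ 1.9377e-5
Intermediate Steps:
R(Z) = -20*Z
1/(R(-178) + 1144*42) = 1/(-20*(-178) + 1144*42) = 1/(3560 + 48048) = 1/51608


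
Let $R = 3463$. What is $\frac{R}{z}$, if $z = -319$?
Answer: $- \frac{3463}{319} \approx -10.856$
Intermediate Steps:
$\frac{R}{z} = \frac{3463}{-319} = 3463 \left(- \frac{1}{319}\right) = - \frac{3463}{319}$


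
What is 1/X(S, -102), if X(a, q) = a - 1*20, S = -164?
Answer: -1/184 ≈ -0.0054348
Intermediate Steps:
X(a, q) = -20 + a (X(a, q) = a - 20 = -20 + a)
1/X(S, -102) = 1/(-20 - 164) = 1/(-184) = -1/184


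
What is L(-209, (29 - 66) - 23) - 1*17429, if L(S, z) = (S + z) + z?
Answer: -17758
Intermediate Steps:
L(S, z) = S + 2*z
L(-209, (29 - 66) - 23) - 1*17429 = (-209 + 2*((29 - 66) - 23)) - 1*17429 = (-209 + 2*(-37 - 23)) - 17429 = (-209 + 2*(-60)) - 17429 = (-209 - 120) - 17429 = -329 - 17429 = -17758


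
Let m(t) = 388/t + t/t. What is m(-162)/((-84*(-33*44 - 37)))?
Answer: -113/10131156 ≈ -1.1154e-5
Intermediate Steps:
m(t) = 1 + 388/t (m(t) = 388/t + 1 = 1 + 388/t)
m(-162)/((-84*(-33*44 - 37))) = ((388 - 162)/(-162))/((-84*(-33*44 - 37))) = (-1/162*226)/((-84*(-1452 - 37))) = -113/(81*((-84*(-1489)))) = -113/81/125076 = -113/81*1/125076 = -113/10131156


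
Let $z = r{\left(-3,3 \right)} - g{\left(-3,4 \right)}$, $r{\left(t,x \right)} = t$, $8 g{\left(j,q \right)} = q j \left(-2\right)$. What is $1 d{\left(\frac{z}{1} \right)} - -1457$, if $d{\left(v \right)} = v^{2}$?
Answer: $1493$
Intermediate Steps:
$g{\left(j,q \right)} = - \frac{j q}{4}$ ($g{\left(j,q \right)} = \frac{q j \left(-2\right)}{8} = \frac{j q \left(-2\right)}{8} = \frac{\left(-2\right) j q}{8} = - \frac{j q}{4}$)
$z = -6$ ($z = -3 - \left(- \frac{1}{4}\right) \left(-3\right) 4 = -3 - 3 = -6$)
$1 d{\left(\frac{z}{1} \right)} - -1457 = 1 \left(- \frac{6}{1}\right)^{2} - -1457 = 1 \left(\left(-6\right) 1\right)^{2} + 1457 = 1 \left(-6\right)^{2} + 1457 = 1 \cdot 36 + 1457 = 36 + 1457 = 1493$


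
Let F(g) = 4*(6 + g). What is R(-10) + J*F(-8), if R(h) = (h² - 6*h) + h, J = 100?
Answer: -650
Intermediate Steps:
R(h) = h² - 5*h
F(g) = 24 + 4*g
R(-10) + J*F(-8) = -10*(-5 - 10) + 100*(24 + 4*(-8)) = -10*(-15) + 100*(24 - 32) = 150 + 100*(-8) = 150 - 800 = -650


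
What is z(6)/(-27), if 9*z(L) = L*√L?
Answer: -2*√6/81 ≈ -0.060481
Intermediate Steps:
z(L) = L^(3/2)/9 (z(L) = (L*√L)/9 = L^(3/2)/9)
z(6)/(-27) = (6^(3/2)/9)/(-27) = ((6*√6)/9)*(-1/27) = (2*√6/3)*(-1/27) = -2*√6/81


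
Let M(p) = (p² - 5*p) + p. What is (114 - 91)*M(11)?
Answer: 1771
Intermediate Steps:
M(p) = p² - 4*p
(114 - 91)*M(11) = (114 - 91)*(11*(-4 + 11)) = 23*(11*7) = 23*77 = 1771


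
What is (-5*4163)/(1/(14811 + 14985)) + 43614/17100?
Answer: -589193550577/950 ≈ -6.2020e+8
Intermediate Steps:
(-5*4163)/(1/(14811 + 14985)) + 43614/17100 = -20815/(1/29796) + 43614*(1/17100) = -20815/1/29796 + 2423/950 = -20815*29796 + 2423/950 = -620203740 + 2423/950 = -589193550577/950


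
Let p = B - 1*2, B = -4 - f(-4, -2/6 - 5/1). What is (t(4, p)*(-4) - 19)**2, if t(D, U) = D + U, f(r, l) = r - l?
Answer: 289/9 ≈ 32.111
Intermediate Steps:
B = -16/3 (B = -4 - (-4 - (-2/6 - 5/1)) = -4 - (-4 - (-2*1/6 - 5*1)) = -4 - (-4 - (-1/3 - 5)) = -4 - (-4 - 1*(-16/3)) = -4 - (-4 + 16/3) = -4 - 1*4/3 = -4 - 4/3 = -16/3 ≈ -5.3333)
p = -22/3 (p = -16/3 - 1*2 = -16/3 - 2 = -22/3 ≈ -7.3333)
(t(4, p)*(-4) - 19)**2 = ((4 - 22/3)*(-4) - 19)**2 = (-10/3*(-4) - 19)**2 = (40/3 - 19)**2 = (-17/3)**2 = 289/9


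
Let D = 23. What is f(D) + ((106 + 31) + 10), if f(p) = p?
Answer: 170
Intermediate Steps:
f(D) + ((106 + 31) + 10) = 23 + ((106 + 31) + 10) = 23 + (137 + 10) = 23 + 147 = 170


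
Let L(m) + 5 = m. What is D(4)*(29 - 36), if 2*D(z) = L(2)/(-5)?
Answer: -21/10 ≈ -2.1000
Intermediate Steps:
L(m) = -5 + m
D(z) = 3/10 (D(z) = ((-5 + 2)/(-5))/2 = (-3*(-⅕))/2 = (½)*(⅗) = 3/10)
D(4)*(29 - 36) = 3*(29 - 36)/10 = (3/10)*(-7) = -21/10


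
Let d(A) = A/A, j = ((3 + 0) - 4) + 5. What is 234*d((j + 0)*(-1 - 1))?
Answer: 234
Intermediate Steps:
j = 4 (j = (3 - 4) + 5 = -1 + 5 = 4)
d(A) = 1
234*d((j + 0)*(-1 - 1)) = 234*1 = 234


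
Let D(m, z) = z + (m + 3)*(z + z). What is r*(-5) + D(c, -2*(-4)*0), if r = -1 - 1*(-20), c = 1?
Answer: -95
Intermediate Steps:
D(m, z) = z + 2*z*(3 + m) (D(m, z) = z + (3 + m)*(2*z) = z + 2*z*(3 + m))
r = 19 (r = -1 + 20 = 19)
r*(-5) + D(c, -2*(-4)*0) = 19*(-5) + (-2*(-4)*0)*(7 + 2*1) = -95 + (8*0)*(7 + 2) = -95 + 0*9 = -95 + 0 = -95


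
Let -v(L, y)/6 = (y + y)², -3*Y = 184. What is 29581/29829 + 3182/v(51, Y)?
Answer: 3863603527/4039562496 ≈ 0.95644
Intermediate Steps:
Y = -184/3 (Y = -⅓*184 = -184/3 ≈ -61.333)
v(L, y) = -24*y² (v(L, y) = -6*(y + y)² = -6*4*y² = -24*y²)
29581/29829 + 3182/v(51, Y) = 29581/29829 + 3182/((-24*(-184/3)²)) = 29581*(1/29829) + 3182/((-24*33856/9)) = 29581/29829 + 3182/(-270848/3) = 29581/29829 + 3182*(-3/270848) = 29581/29829 - 4773/135424 = 3863603527/4039562496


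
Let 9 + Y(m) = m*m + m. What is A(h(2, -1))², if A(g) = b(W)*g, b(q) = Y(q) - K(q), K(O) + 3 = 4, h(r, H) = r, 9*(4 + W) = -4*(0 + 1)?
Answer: 739600/6561 ≈ 112.73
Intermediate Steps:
Y(m) = -9 + m + m² (Y(m) = -9 + (m*m + m) = -9 + (m² + m) = -9 + (m + m²) = -9 + m + m²)
W = -40/9 (W = -4 + (-4*(0 + 1))/9 = -4 + (-4*1)/9 = -4 + (⅑)*(-4) = -4 - 4/9 = -40/9 ≈ -4.4444)
K(O) = 1 (K(O) = -3 + 4 = 1)
b(q) = -10 + q + q² (b(q) = (-9 + q + q²) - 1*1 = (-9 + q + q²) - 1 = -10 + q + q²)
A(g) = 430*g/81 (A(g) = (-10 - 40/9 + (-40/9)²)*g = (-10 - 40/9 + 1600/81)*g = 430*g/81)
A(h(2, -1))² = ((430/81)*2)² = (860/81)² = 739600/6561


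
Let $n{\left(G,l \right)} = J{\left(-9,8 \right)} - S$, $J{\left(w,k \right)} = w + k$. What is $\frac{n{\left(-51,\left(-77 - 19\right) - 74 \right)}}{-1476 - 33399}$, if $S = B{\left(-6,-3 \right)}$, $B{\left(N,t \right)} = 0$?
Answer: $\frac{1}{34875} \approx 2.8674 \cdot 10^{-5}$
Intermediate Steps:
$J{\left(w,k \right)} = k + w$
$S = 0$
$n{\left(G,l \right)} = -1$ ($n{\left(G,l \right)} = \left(8 - 9\right) - 0 = -1 + 0 = -1$)
$\frac{n{\left(-51,\left(-77 - 19\right) - 74 \right)}}{-1476 - 33399} = - \frac{1}{-1476 - 33399} = - \frac{1}{-34875} = \left(-1\right) \left(- \frac{1}{34875}\right) = \frac{1}{34875}$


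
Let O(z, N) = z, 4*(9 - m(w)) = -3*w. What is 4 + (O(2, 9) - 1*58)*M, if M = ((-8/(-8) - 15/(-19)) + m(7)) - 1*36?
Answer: 21314/19 ≈ 1121.8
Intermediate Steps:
m(w) = 9 + 3*w/4 (m(w) = 9 - (-3)*w/4 = 9 + 3*w/4)
M = -1517/76 (M = ((-8/(-8) - 15/(-19)) + (9 + (¾)*7)) - 1*36 = ((-8*(-⅛) - 15*(-1/19)) + (9 + 21/4)) - 36 = ((1 + 15/19) + 57/4) - 36 = (34/19 + 57/4) - 36 = 1219/76 - 36 = -1517/76 ≈ -19.961)
4 + (O(2, 9) - 1*58)*M = 4 + (2 - 1*58)*(-1517/76) = 4 + (2 - 58)*(-1517/76) = 4 - 56*(-1517/76) = 4 + 21238/19 = 21314/19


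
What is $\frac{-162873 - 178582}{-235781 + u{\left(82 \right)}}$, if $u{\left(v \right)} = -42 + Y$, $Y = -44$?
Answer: $\frac{341455}{235867} \approx 1.4477$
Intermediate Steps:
$u{\left(v \right)} = -86$ ($u{\left(v \right)} = -42 - 44 = -86$)
$\frac{-162873 - 178582}{-235781 + u{\left(82 \right)}} = \frac{-162873 - 178582}{-235781 - 86} = - \frac{341455}{-235867} = \left(-341455\right) \left(- \frac{1}{235867}\right) = \frac{341455}{235867}$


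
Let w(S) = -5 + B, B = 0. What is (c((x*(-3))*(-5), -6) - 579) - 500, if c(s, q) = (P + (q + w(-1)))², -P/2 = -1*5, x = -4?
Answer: -1078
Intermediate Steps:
P = 10 (P = -(-2)*5 = -2*(-5) = 10)
w(S) = -5 (w(S) = -5 + 0 = -5)
c(s, q) = (5 + q)² (c(s, q) = (10 + (q - 5))² = (10 + (-5 + q))² = (5 + q)²)
(c((x*(-3))*(-5), -6) - 579) - 500 = ((5 - 6)² - 579) - 500 = ((-1)² - 579) - 500 = (1 - 579) - 500 = -578 - 500 = -1078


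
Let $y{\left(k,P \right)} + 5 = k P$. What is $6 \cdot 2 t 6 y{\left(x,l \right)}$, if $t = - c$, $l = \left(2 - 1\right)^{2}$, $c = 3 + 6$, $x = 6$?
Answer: $-648$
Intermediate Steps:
$c = 9$
$l = 1$ ($l = 1^{2} = 1$)
$t = -9$ ($t = \left(-1\right) 9 = -9$)
$y{\left(k,P \right)} = -5 + P k$ ($y{\left(k,P \right)} = -5 + k P = -5 + P k$)
$6 \cdot 2 t 6 y{\left(x,l \right)} = 6 \cdot 2 \left(-9\right) 6 \left(-5 + 1 \cdot 6\right) = 6 \left(\left(-18\right) 6\right) \left(-5 + 6\right) = 6 \left(-108\right) 1 = \left(-648\right) 1 = -648$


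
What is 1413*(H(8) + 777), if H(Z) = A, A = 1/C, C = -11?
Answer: 12075498/11 ≈ 1.0978e+6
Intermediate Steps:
A = -1/11 (A = 1/(-11) = -1/11 ≈ -0.090909)
H(Z) = -1/11
1413*(H(8) + 777) = 1413*(-1/11 + 777) = 1413*(8546/11) = 12075498/11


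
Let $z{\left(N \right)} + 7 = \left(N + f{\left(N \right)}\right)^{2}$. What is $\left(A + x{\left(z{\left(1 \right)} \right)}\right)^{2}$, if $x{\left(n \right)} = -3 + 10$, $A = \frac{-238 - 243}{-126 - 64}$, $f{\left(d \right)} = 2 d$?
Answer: $\frac{3279721}{36100} \approx 90.851$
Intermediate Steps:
$z{\left(N \right)} = -7 + 9 N^{2}$ ($z{\left(N \right)} = -7 + \left(N + 2 N\right)^{2} = -7 + \left(3 N\right)^{2} = -7 + 9 N^{2}$)
$A = \frac{481}{190}$ ($A = - \frac{481}{-190} = \left(-481\right) \left(- \frac{1}{190}\right) = \frac{481}{190} \approx 2.5316$)
$x{\left(n \right)} = 7$
$\left(A + x{\left(z{\left(1 \right)} \right)}\right)^{2} = \left(\frac{481}{190} + 7\right)^{2} = \left(\frac{1811}{190}\right)^{2} = \frac{3279721}{36100}$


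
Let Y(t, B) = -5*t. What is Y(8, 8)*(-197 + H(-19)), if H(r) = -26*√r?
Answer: 7880 + 1040*I*√19 ≈ 7880.0 + 4533.3*I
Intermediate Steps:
Y(8, 8)*(-197 + H(-19)) = (-5*8)*(-197 - 26*I*√19) = -40*(-197 - 26*I*√19) = 7880 + 1040*I*√19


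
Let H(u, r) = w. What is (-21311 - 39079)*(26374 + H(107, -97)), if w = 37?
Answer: -1594960290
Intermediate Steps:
H(u, r) = 37
(-21311 - 39079)*(26374 + H(107, -97)) = (-21311 - 39079)*(26374 + 37) = -60390*26411 = -1594960290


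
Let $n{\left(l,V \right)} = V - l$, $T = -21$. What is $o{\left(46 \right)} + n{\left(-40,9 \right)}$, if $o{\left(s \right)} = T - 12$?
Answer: $16$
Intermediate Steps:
$o{\left(s \right)} = -33$ ($o{\left(s \right)} = -21 - 12 = -33$)
$o{\left(46 \right)} + n{\left(-40,9 \right)} = -33 + \left(9 - -40\right) = -33 + \left(9 + 40\right) = -33 + 49 = 16$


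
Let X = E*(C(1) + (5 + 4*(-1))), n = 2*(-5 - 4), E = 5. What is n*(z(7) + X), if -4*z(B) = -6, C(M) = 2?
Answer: -297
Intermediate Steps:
n = -18 (n = 2*(-9) = -18)
z(B) = 3/2 (z(B) = -¼*(-6) = 3/2)
X = 15 (X = 5*(2 + (5 + 4*(-1))) = 5*(2 + (5 - 4)) = 5*(2 + 1) = 5*3 = 15)
n*(z(7) + X) = -18*(3/2 + 15) = -18*33/2 = -297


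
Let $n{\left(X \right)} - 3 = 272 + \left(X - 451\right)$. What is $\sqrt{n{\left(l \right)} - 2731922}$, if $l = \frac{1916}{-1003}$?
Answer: $\frac{i \sqrt{2748517098630}}{1003} \approx 1652.9 i$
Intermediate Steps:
$l = - \frac{1916}{1003}$ ($l = 1916 \left(- \frac{1}{1003}\right) = - \frac{1916}{1003} \approx -1.9103$)
$n{\left(X \right)} = -176 + X$ ($n{\left(X \right)} = 3 + \left(272 + \left(X - 451\right)\right) = 3 + \left(272 + \left(-451 + X\right)\right) = 3 + \left(-179 + X\right) = -176 + X$)
$\sqrt{n{\left(l \right)} - 2731922} = \sqrt{\left(-176 - \frac{1916}{1003}\right) - 2731922} = \sqrt{- \frac{178444}{1003} - 2731922} = \sqrt{- \frac{2740296210}{1003}} = \frac{i \sqrt{2748517098630}}{1003}$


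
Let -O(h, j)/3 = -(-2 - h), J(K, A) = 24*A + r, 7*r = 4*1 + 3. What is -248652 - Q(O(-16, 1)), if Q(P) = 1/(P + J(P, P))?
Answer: -261333253/1051 ≈ -2.4865e+5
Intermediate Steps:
r = 1 (r = (4*1 + 3)/7 = (4 + 3)/7 = (1/7)*7 = 1)
J(K, A) = 1 + 24*A (J(K, A) = 24*A + 1 = 1 + 24*A)
O(h, j) = -6 - 3*h (O(h, j) = -(-3)*(-2 - h) = -3*(2 + h) = -6 - 3*h)
Q(P) = 1/(1 + 25*P) (Q(P) = 1/(P + (1 + 24*P)) = 1/(1 + 25*P))
-248652 - Q(O(-16, 1)) = -248652 - 1/(1 + 25*(-6 - 3*(-16))) = -248652 - 1/(1 + 25*(-6 + 48)) = -248652 - 1/(1 + 25*42) = -248652 - 1/(1 + 1050) = -248652 - 1/1051 = -261333253/1051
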